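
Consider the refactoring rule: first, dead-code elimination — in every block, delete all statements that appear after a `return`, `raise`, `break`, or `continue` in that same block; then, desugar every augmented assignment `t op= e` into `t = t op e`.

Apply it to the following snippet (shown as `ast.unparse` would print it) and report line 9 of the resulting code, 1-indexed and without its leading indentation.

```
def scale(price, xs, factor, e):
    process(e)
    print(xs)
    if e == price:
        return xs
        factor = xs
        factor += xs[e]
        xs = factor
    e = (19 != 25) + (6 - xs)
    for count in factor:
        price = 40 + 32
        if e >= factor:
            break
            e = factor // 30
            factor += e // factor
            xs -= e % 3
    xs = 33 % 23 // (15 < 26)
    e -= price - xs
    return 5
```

if e >= factor:

Transformed code:
def scale(price, xs, factor, e):
    process(e)
    print(xs)
    if e == price:
        return xs
    e = (19 != 25) + (6 - xs)
    for count in factor:
        price = 40 + 32
        if e >= factor:
            break
    xs = 33 % 23 // (15 < 26)
    e = e - (price - xs)
    return 5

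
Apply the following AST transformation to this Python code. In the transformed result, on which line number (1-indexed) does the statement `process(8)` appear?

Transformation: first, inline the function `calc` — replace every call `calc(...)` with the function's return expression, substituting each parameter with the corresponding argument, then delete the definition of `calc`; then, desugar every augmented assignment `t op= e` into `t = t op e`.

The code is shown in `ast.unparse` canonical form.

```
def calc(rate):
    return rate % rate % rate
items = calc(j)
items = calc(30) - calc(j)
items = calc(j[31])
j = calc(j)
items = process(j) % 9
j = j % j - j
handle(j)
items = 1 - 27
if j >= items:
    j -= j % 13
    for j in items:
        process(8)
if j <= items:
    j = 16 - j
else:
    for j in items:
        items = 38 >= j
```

Transformed code:
items = j % j % j
items = 30 % 30 % 30 - j % j % j
items = j[31] % j[31] % j[31]
j = j % j % j
items = process(j) % 9
j = j % j - j
handle(j)
items = 1 - 27
if j >= items:
    j = j - j % 13
    for j in items:
        process(8)
if j <= items:
    j = 16 - j
else:
    for j in items:
        items = 38 >= j

12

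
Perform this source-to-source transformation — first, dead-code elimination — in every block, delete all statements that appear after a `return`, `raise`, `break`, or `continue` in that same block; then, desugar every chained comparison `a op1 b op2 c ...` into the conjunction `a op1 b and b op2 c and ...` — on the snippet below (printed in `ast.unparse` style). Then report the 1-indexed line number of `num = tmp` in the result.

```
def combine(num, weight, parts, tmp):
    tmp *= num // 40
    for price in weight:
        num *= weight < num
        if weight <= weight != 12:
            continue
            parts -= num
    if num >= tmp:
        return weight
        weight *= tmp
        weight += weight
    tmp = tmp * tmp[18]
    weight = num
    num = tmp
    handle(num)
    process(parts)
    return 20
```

11

Transformed code:
def combine(num, weight, parts, tmp):
    tmp *= num // 40
    for price in weight:
        num *= weight < num
        if weight <= weight and weight != 12:
            continue
    if num >= tmp:
        return weight
    tmp = tmp * tmp[18]
    weight = num
    num = tmp
    handle(num)
    process(parts)
    return 20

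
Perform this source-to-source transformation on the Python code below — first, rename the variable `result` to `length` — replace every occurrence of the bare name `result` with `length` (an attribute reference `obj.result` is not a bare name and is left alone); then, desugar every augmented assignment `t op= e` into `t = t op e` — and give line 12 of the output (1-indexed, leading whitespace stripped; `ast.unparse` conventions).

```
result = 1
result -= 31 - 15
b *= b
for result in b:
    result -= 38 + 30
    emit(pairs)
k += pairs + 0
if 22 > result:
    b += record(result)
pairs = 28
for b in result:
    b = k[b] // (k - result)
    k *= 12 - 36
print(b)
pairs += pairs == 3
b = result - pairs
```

b = k[b] // (k - length)

Transformed code:
length = 1
length = length - (31 - 15)
b = b * b
for length in b:
    length = length - (38 + 30)
    emit(pairs)
k = k + (pairs + 0)
if 22 > length:
    b = b + record(length)
pairs = 28
for b in length:
    b = k[b] // (k - length)
    k = k * (12 - 36)
print(b)
pairs = pairs + (pairs == 3)
b = length - pairs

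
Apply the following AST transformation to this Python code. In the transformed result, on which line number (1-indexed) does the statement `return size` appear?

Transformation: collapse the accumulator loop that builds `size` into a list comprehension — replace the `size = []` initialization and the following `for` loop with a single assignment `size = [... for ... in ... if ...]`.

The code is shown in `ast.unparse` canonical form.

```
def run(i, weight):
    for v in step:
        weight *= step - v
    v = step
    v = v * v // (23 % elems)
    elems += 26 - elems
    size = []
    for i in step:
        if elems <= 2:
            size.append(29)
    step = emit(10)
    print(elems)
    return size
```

Transformed code:
def run(i, weight):
    for v in step:
        weight *= step - v
    v = step
    v = v * v // (23 % elems)
    elems += 26 - elems
    size = [29 for i in step if elems <= 2]
    step = emit(10)
    print(elems)
    return size

10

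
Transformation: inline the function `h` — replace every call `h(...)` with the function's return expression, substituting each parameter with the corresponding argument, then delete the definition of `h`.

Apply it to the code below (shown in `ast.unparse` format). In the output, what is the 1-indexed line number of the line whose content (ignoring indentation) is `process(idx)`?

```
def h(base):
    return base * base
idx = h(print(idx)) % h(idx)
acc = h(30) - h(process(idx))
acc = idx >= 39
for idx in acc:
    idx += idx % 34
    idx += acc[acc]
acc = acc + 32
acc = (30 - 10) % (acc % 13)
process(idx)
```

Transformed code:
idx = print(idx) * print(idx) % (idx * idx)
acc = 30 * 30 - process(idx) * process(idx)
acc = idx >= 39
for idx in acc:
    idx += idx % 34
    idx += acc[acc]
acc = acc + 32
acc = (30 - 10) % (acc % 13)
process(idx)

9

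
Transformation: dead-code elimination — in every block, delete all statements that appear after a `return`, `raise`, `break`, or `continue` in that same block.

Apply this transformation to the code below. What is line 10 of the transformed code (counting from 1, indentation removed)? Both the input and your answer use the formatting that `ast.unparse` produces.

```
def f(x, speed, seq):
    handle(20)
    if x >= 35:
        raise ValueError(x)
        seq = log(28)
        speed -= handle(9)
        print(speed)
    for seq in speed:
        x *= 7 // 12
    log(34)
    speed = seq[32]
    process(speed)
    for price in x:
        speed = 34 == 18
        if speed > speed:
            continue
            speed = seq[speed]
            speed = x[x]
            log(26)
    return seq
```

for price in x:

Transformed code:
def f(x, speed, seq):
    handle(20)
    if x >= 35:
        raise ValueError(x)
    for seq in speed:
        x *= 7 // 12
    log(34)
    speed = seq[32]
    process(speed)
    for price in x:
        speed = 34 == 18
        if speed > speed:
            continue
    return seq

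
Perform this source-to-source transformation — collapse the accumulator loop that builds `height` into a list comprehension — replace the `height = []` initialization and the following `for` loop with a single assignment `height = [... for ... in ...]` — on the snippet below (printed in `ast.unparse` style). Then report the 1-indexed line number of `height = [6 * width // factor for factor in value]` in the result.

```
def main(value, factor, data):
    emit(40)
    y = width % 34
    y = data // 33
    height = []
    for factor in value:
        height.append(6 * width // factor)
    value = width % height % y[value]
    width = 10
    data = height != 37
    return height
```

5

Transformed code:
def main(value, factor, data):
    emit(40)
    y = width % 34
    y = data // 33
    height = [6 * width // factor for factor in value]
    value = width % height % y[value]
    width = 10
    data = height != 37
    return height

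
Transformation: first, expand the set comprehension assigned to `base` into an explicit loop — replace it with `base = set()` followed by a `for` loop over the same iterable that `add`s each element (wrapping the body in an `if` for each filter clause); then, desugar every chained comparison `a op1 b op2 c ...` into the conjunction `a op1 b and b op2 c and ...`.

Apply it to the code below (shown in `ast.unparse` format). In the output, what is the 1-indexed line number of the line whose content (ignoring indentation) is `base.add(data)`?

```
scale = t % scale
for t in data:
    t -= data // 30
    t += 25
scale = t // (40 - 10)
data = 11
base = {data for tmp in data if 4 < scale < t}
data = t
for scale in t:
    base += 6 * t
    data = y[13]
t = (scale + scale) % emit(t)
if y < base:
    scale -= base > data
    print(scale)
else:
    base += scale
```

10

Transformed code:
scale = t % scale
for t in data:
    t -= data // 30
    t += 25
scale = t // (40 - 10)
data = 11
base = set()
for tmp in data:
    if 4 < scale and scale < t:
        base.add(data)
data = t
for scale in t:
    base += 6 * t
    data = y[13]
t = (scale + scale) % emit(t)
if y < base:
    scale -= base > data
    print(scale)
else:
    base += scale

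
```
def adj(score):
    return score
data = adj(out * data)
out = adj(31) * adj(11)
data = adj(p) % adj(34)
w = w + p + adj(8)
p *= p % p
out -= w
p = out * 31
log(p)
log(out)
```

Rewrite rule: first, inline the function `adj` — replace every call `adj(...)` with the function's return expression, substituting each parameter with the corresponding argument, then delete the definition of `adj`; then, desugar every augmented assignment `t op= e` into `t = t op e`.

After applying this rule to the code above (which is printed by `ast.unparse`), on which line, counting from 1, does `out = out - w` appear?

6

Transformed code:
data = out * data
out = 31 * 11
data = p % 34
w = w + p + 8
p = p * (p % p)
out = out - w
p = out * 31
log(p)
log(out)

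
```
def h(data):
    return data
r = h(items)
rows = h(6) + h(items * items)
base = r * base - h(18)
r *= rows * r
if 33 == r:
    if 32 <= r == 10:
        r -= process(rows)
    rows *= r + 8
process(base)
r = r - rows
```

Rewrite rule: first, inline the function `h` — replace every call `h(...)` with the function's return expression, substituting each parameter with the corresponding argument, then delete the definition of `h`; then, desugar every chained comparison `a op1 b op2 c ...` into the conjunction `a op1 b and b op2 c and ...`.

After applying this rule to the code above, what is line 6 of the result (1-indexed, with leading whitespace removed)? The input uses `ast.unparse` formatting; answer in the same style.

Transformed code:
r = items
rows = 6 + items * items
base = r * base - 18
r *= rows * r
if 33 == r:
    if 32 <= r and r == 10:
        r -= process(rows)
    rows *= r + 8
process(base)
r = r - rows

if 32 <= r and r == 10:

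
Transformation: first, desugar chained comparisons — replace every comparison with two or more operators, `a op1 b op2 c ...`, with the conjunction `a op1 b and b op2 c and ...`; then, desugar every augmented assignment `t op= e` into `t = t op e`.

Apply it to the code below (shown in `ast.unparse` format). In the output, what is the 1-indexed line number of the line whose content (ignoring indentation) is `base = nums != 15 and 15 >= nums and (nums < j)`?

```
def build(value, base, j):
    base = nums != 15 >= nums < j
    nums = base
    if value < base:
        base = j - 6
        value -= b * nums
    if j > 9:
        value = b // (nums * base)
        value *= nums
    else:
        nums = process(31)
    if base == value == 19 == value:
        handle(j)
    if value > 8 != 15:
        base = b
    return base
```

2

Transformed code:
def build(value, base, j):
    base = nums != 15 and 15 >= nums and (nums < j)
    nums = base
    if value < base:
        base = j - 6
        value = value - b * nums
    if j > 9:
        value = b // (nums * base)
        value = value * nums
    else:
        nums = process(31)
    if base == value and value == 19 and (19 == value):
        handle(j)
    if value > 8 and 8 != 15:
        base = b
    return base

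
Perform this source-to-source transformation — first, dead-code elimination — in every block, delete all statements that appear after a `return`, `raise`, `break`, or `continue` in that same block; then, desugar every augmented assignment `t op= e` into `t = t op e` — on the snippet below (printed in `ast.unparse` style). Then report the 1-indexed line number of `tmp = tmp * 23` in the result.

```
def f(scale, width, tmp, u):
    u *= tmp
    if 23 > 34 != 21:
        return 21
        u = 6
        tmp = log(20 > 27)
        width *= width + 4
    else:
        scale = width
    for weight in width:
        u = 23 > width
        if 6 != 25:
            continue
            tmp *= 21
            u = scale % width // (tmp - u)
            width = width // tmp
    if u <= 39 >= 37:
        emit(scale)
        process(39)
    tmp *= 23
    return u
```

14

Transformed code:
def f(scale, width, tmp, u):
    u = u * tmp
    if 23 > 34 != 21:
        return 21
    else:
        scale = width
    for weight in width:
        u = 23 > width
        if 6 != 25:
            continue
    if u <= 39 >= 37:
        emit(scale)
        process(39)
    tmp = tmp * 23
    return u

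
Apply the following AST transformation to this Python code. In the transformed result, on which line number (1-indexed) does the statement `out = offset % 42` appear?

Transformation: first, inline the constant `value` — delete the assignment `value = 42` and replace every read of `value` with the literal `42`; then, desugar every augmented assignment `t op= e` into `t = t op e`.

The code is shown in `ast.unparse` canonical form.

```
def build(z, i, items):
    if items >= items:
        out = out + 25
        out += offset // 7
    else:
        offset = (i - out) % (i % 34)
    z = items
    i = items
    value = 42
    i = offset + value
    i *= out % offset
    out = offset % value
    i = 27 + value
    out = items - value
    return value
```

Transformed code:
def build(z, i, items):
    if items >= items:
        out = out + 25
        out = out + offset // 7
    else:
        offset = (i - out) % (i % 34)
    z = items
    i = items
    i = offset + 42
    i = i * (out % offset)
    out = offset % 42
    i = 27 + 42
    out = items - 42
    return 42

11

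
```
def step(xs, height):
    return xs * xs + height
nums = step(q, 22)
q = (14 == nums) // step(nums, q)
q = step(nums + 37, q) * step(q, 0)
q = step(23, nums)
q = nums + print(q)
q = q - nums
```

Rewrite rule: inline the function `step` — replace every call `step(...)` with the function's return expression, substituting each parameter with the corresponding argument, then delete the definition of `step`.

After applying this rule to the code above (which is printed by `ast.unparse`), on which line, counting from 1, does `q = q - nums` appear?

Transformed code:
nums = q * q + 22
q = (14 == nums) // (nums * nums + q)
q = ((nums + 37) * (nums + 37) + q) * (q * q + 0)
q = 23 * 23 + nums
q = nums + print(q)
q = q - nums

6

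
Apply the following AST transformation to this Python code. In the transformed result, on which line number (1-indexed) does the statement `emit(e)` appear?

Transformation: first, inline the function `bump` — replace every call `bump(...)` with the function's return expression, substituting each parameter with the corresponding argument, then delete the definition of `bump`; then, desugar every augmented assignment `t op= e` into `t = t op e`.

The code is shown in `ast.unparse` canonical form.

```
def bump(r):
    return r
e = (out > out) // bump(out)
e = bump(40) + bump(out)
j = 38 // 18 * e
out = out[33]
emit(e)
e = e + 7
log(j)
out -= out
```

Transformed code:
e = (out > out) // out
e = 40 + out
j = 38 // 18 * e
out = out[33]
emit(e)
e = e + 7
log(j)
out = out - out

5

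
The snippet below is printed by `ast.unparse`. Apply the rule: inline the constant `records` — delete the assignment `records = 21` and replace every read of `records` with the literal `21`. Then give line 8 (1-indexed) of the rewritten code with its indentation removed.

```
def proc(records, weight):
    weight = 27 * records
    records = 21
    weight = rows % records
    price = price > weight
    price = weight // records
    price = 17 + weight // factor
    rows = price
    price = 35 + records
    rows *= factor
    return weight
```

Transformed code:
def proc(records, weight):
    weight = 27 * 21
    weight = rows % 21
    price = price > weight
    price = weight // 21
    price = 17 + weight // factor
    rows = price
    price = 35 + 21
    rows *= factor
    return weight

price = 35 + 21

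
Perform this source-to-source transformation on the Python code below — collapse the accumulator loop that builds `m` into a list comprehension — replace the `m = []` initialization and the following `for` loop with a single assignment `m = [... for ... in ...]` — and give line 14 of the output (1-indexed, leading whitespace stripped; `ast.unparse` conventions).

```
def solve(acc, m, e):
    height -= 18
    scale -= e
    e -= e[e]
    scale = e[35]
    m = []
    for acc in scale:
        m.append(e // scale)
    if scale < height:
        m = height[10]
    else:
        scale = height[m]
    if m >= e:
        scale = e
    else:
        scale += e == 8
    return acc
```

Transformed code:
def solve(acc, m, e):
    height -= 18
    scale -= e
    e -= e[e]
    scale = e[35]
    m = [e // scale for acc in scale]
    if scale < height:
        m = height[10]
    else:
        scale = height[m]
    if m >= e:
        scale = e
    else:
        scale += e == 8
    return acc

scale += e == 8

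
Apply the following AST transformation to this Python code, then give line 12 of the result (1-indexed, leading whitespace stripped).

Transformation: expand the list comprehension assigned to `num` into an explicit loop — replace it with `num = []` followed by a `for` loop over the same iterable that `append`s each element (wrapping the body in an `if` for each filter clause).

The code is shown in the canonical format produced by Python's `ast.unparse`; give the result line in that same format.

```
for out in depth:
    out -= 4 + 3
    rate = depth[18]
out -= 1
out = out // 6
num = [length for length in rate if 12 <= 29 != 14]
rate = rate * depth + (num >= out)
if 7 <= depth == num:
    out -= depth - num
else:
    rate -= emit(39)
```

out -= depth - num

Transformed code:
for out in depth:
    out -= 4 + 3
    rate = depth[18]
out -= 1
out = out // 6
num = []
for length in rate:
    if 12 <= 29 != 14:
        num.append(length)
rate = rate * depth + (num >= out)
if 7 <= depth == num:
    out -= depth - num
else:
    rate -= emit(39)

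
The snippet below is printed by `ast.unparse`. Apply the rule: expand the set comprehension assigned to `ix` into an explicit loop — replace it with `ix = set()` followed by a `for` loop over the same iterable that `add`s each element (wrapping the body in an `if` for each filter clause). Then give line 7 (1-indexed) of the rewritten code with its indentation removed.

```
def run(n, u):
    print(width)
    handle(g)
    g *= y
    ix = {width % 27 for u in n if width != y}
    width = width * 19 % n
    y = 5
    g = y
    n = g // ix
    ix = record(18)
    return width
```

if width != y:

Transformed code:
def run(n, u):
    print(width)
    handle(g)
    g *= y
    ix = set()
    for u in n:
        if width != y:
            ix.add(width % 27)
    width = width * 19 % n
    y = 5
    g = y
    n = g // ix
    ix = record(18)
    return width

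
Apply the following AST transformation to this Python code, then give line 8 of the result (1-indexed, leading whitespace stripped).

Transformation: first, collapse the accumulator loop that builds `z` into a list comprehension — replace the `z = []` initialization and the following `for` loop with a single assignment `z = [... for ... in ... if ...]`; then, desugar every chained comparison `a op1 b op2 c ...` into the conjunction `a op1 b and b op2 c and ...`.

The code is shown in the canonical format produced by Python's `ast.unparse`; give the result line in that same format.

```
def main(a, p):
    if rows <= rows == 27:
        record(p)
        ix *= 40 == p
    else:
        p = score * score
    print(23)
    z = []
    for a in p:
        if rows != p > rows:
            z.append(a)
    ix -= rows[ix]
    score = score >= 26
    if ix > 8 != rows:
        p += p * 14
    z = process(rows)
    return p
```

Transformed code:
def main(a, p):
    if rows <= rows and rows == 27:
        record(p)
        ix *= 40 == p
    else:
        p = score * score
    print(23)
    z = [a for a in p if rows != p and p > rows]
    ix -= rows[ix]
    score = score >= 26
    if ix > 8 and 8 != rows:
        p += p * 14
    z = process(rows)
    return p

z = [a for a in p if rows != p and p > rows]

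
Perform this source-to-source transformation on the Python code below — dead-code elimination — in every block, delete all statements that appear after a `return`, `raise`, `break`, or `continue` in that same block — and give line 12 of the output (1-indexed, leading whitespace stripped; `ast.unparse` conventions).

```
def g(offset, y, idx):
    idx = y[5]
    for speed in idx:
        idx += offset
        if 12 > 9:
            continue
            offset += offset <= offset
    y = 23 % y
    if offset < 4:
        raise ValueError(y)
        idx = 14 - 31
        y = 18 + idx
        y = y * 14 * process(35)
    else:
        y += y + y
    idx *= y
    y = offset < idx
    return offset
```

Transformed code:
def g(offset, y, idx):
    idx = y[5]
    for speed in idx:
        idx += offset
        if 12 > 9:
            continue
    y = 23 % y
    if offset < 4:
        raise ValueError(y)
    else:
        y += y + y
    idx *= y
    y = offset < idx
    return offset

idx *= y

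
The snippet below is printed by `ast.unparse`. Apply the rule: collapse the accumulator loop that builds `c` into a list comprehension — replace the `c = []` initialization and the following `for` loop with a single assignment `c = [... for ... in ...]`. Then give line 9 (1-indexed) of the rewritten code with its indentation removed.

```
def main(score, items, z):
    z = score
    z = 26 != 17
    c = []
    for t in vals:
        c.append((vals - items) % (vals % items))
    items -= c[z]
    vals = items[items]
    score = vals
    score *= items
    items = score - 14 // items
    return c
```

Transformed code:
def main(score, items, z):
    z = score
    z = 26 != 17
    c = [(vals - items) % (vals % items) for t in vals]
    items -= c[z]
    vals = items[items]
    score = vals
    score *= items
    items = score - 14 // items
    return c

items = score - 14 // items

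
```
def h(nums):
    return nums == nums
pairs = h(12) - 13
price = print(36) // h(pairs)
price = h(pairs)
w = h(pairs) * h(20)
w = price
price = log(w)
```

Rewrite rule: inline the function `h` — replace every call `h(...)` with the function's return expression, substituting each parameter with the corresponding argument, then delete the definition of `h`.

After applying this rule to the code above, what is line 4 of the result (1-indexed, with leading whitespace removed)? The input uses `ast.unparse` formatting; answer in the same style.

w = (pairs == pairs) * (20 == 20)

Transformed code:
pairs = (12 == 12) - 13
price = print(36) // (pairs == pairs)
price = pairs == pairs
w = (pairs == pairs) * (20 == 20)
w = price
price = log(w)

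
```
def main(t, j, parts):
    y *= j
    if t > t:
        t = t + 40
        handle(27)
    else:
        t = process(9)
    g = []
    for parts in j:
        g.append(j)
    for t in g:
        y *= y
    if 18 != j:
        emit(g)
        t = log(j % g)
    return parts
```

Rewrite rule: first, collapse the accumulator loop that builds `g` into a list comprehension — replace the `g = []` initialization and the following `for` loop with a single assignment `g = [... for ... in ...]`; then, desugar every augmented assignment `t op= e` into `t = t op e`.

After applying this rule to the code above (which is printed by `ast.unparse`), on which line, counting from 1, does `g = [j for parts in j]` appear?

8

Transformed code:
def main(t, j, parts):
    y = y * j
    if t > t:
        t = t + 40
        handle(27)
    else:
        t = process(9)
    g = [j for parts in j]
    for t in g:
        y = y * y
    if 18 != j:
        emit(g)
        t = log(j % g)
    return parts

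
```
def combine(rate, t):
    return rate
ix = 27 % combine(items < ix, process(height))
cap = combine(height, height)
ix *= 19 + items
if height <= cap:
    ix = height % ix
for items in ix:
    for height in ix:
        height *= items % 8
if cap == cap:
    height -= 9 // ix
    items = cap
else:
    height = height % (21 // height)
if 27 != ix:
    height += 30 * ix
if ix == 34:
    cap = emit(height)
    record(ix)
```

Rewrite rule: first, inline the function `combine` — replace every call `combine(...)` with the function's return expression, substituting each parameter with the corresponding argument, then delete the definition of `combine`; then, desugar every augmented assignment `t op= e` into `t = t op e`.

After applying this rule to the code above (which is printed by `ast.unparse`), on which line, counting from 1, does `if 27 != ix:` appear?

14

Transformed code:
ix = 27 % (items < ix)
cap = height
ix = ix * (19 + items)
if height <= cap:
    ix = height % ix
for items in ix:
    for height in ix:
        height = height * (items % 8)
if cap == cap:
    height = height - 9 // ix
    items = cap
else:
    height = height % (21 // height)
if 27 != ix:
    height = height + 30 * ix
if ix == 34:
    cap = emit(height)
    record(ix)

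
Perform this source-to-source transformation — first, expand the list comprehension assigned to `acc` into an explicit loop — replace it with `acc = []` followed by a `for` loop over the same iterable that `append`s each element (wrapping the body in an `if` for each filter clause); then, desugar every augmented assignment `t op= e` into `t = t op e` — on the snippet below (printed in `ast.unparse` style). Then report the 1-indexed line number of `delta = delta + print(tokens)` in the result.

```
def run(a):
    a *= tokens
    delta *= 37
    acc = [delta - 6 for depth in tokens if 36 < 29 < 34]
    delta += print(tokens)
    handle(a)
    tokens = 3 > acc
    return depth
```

Transformed code:
def run(a):
    a = a * tokens
    delta = delta * 37
    acc = []
    for depth in tokens:
        if 36 < 29 < 34:
            acc.append(delta - 6)
    delta = delta + print(tokens)
    handle(a)
    tokens = 3 > acc
    return depth

8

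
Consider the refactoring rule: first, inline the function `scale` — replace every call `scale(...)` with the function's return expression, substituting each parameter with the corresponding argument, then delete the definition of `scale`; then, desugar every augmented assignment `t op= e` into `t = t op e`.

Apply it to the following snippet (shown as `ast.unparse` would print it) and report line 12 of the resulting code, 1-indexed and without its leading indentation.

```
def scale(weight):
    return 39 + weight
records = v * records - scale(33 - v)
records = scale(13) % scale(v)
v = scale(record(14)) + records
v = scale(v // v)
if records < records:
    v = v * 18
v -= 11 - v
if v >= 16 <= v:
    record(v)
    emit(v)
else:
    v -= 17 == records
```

Transformed code:
records = v * records - (39 + (33 - v))
records = (39 + 13) % (39 + v)
v = 39 + record(14) + records
v = 39 + v // v
if records < records:
    v = v * 18
v = v - (11 - v)
if v >= 16 <= v:
    record(v)
    emit(v)
else:
    v = v - (17 == records)

v = v - (17 == records)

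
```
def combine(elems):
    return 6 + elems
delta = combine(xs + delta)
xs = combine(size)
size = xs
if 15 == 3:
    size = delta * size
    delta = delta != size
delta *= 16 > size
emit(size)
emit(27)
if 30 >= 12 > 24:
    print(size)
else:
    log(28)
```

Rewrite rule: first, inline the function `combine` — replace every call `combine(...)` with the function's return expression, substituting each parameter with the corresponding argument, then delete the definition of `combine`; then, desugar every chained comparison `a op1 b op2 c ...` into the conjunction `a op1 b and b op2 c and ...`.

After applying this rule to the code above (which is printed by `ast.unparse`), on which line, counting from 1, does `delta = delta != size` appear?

Transformed code:
delta = 6 + (xs + delta)
xs = 6 + size
size = xs
if 15 == 3:
    size = delta * size
    delta = delta != size
delta *= 16 > size
emit(size)
emit(27)
if 30 >= 12 and 12 > 24:
    print(size)
else:
    log(28)

6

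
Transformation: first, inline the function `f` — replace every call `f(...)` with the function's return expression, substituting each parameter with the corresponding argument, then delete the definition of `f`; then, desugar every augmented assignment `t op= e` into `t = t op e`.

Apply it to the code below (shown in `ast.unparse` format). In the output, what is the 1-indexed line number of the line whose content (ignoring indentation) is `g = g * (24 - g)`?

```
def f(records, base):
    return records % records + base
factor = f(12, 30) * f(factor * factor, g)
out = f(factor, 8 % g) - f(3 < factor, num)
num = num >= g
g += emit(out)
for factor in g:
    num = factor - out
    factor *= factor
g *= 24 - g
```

Transformed code:
factor = (12 % 12 + 30) * (factor * factor % (factor * factor) + g)
out = factor % factor + 8 % g - ((3 < factor) % (3 < factor) + num)
num = num >= g
g = g + emit(out)
for factor in g:
    num = factor - out
    factor = factor * factor
g = g * (24 - g)

8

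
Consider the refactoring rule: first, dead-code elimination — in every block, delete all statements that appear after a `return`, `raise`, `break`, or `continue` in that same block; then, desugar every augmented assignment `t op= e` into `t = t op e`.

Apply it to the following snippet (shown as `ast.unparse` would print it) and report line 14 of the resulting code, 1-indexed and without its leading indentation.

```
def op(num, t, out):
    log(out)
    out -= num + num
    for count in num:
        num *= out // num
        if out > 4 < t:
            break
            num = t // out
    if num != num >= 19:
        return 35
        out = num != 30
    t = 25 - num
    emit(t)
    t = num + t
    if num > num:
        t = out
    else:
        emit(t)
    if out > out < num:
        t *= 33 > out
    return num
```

Transformed code:
def op(num, t, out):
    log(out)
    out = out - (num + num)
    for count in num:
        num = num * (out // num)
        if out > 4 < t:
            break
    if num != num >= 19:
        return 35
    t = 25 - num
    emit(t)
    t = num + t
    if num > num:
        t = out
    else:
        emit(t)
    if out > out < num:
        t = t * (33 > out)
    return num

t = out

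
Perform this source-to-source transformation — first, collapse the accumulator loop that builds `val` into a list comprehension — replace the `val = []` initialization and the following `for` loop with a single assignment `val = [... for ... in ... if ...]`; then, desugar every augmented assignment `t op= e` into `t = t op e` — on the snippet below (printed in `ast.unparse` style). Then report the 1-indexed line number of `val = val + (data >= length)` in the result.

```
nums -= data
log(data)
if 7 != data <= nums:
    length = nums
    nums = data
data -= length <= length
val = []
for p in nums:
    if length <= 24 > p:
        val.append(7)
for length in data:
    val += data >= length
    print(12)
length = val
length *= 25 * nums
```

9

Transformed code:
nums = nums - data
log(data)
if 7 != data <= nums:
    length = nums
    nums = data
data = data - (length <= length)
val = [7 for p in nums if length <= 24 > p]
for length in data:
    val = val + (data >= length)
    print(12)
length = val
length = length * (25 * nums)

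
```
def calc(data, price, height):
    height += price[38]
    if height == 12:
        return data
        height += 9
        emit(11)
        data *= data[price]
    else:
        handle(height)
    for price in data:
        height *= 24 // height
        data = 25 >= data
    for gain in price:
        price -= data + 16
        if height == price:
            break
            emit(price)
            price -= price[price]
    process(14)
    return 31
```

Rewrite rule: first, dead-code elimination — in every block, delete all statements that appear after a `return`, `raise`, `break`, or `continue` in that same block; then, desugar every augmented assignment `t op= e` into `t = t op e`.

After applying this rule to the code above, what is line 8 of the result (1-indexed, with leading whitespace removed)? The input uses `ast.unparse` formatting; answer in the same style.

height = height * (24 // height)

Transformed code:
def calc(data, price, height):
    height = height + price[38]
    if height == 12:
        return data
    else:
        handle(height)
    for price in data:
        height = height * (24 // height)
        data = 25 >= data
    for gain in price:
        price = price - (data + 16)
        if height == price:
            break
    process(14)
    return 31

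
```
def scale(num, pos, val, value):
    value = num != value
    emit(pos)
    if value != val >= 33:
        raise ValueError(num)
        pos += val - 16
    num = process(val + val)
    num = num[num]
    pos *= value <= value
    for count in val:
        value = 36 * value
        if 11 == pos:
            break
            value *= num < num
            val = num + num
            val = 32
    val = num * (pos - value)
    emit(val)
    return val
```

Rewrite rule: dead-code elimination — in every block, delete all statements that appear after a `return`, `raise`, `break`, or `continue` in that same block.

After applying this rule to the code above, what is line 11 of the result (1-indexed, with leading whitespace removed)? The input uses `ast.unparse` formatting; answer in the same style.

Transformed code:
def scale(num, pos, val, value):
    value = num != value
    emit(pos)
    if value != val >= 33:
        raise ValueError(num)
    num = process(val + val)
    num = num[num]
    pos *= value <= value
    for count in val:
        value = 36 * value
        if 11 == pos:
            break
    val = num * (pos - value)
    emit(val)
    return val

if 11 == pos:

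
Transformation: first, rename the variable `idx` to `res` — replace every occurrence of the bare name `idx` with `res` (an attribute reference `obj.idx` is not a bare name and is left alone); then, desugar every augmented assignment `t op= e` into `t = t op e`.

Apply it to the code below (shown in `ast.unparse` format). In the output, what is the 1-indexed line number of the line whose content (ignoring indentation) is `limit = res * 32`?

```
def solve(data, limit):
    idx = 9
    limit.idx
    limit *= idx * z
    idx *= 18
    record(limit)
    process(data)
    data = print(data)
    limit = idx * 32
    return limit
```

Transformed code:
def solve(data, limit):
    res = 9
    limit.idx
    limit = limit * (res * z)
    res = res * 18
    record(limit)
    process(data)
    data = print(data)
    limit = res * 32
    return limit

9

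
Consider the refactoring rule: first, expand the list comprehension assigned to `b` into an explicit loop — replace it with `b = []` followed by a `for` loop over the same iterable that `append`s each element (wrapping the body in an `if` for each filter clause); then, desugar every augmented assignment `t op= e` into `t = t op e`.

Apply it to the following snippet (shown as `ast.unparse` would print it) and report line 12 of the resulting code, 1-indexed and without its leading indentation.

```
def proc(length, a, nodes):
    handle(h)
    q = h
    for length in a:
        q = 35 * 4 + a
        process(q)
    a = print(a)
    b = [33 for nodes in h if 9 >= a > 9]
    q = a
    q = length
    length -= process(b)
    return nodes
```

Transformed code:
def proc(length, a, nodes):
    handle(h)
    q = h
    for length in a:
        q = 35 * 4 + a
        process(q)
    a = print(a)
    b = []
    for nodes in h:
        if 9 >= a > 9:
            b.append(33)
    q = a
    q = length
    length = length - process(b)
    return nodes

q = a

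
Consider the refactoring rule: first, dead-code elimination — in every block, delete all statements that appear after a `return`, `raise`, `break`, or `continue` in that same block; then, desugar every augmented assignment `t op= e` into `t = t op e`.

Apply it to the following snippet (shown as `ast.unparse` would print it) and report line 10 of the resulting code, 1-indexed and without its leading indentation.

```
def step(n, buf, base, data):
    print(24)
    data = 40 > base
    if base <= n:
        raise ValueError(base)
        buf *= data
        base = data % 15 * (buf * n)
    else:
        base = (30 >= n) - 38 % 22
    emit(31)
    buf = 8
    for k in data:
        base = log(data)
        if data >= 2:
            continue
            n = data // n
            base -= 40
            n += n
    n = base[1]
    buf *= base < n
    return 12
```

Transformed code:
def step(n, buf, base, data):
    print(24)
    data = 40 > base
    if base <= n:
        raise ValueError(base)
    else:
        base = (30 >= n) - 38 % 22
    emit(31)
    buf = 8
    for k in data:
        base = log(data)
        if data >= 2:
            continue
    n = base[1]
    buf = buf * (base < n)
    return 12

for k in data:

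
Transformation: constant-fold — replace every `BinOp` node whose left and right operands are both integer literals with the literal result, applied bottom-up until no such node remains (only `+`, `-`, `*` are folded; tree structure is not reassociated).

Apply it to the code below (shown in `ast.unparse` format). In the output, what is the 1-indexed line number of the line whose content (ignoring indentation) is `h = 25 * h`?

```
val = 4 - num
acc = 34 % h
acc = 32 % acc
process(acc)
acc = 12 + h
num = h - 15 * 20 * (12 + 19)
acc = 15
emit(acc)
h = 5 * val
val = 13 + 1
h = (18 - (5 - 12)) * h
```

11

Transformed code:
val = 4 - num
acc = 34 % h
acc = 32 % acc
process(acc)
acc = 12 + h
num = h - 9300
acc = 15
emit(acc)
h = 5 * val
val = 14
h = 25 * h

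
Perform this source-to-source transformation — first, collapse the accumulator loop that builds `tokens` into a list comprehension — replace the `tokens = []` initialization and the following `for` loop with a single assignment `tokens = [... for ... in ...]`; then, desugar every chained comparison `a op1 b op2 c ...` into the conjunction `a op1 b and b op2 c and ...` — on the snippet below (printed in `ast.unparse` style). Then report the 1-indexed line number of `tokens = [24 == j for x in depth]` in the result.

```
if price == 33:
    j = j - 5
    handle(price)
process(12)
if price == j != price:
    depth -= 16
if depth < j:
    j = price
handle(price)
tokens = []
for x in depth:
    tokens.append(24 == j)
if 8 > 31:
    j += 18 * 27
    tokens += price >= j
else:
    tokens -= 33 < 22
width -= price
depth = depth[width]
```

Transformed code:
if price == 33:
    j = j - 5
    handle(price)
process(12)
if price == j and j != price:
    depth -= 16
if depth < j:
    j = price
handle(price)
tokens = [24 == j for x in depth]
if 8 > 31:
    j += 18 * 27
    tokens += price >= j
else:
    tokens -= 33 < 22
width -= price
depth = depth[width]

10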